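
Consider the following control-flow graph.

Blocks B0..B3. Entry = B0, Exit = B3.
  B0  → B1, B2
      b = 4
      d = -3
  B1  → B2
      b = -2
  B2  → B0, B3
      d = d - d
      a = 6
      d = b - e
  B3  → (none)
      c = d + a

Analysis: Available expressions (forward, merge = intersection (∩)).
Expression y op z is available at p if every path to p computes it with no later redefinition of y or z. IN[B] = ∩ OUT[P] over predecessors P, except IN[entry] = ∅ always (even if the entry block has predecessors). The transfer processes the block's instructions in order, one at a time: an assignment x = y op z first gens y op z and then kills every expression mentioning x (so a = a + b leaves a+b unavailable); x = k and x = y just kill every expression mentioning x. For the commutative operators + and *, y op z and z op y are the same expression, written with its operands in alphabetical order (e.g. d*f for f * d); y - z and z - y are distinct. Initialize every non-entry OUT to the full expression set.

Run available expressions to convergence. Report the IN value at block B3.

Answer: {b-e}

Derivation:
Converged values:
  B0:   IN={}   OUT={}
  B1:   IN={}   OUT={}
  B2:   IN={}   OUT={b-e}
  B3:   IN={b-e}   OUT={a+d, b-e}

Merge at B3: IN[B3] = OUT[B2] = {b-e}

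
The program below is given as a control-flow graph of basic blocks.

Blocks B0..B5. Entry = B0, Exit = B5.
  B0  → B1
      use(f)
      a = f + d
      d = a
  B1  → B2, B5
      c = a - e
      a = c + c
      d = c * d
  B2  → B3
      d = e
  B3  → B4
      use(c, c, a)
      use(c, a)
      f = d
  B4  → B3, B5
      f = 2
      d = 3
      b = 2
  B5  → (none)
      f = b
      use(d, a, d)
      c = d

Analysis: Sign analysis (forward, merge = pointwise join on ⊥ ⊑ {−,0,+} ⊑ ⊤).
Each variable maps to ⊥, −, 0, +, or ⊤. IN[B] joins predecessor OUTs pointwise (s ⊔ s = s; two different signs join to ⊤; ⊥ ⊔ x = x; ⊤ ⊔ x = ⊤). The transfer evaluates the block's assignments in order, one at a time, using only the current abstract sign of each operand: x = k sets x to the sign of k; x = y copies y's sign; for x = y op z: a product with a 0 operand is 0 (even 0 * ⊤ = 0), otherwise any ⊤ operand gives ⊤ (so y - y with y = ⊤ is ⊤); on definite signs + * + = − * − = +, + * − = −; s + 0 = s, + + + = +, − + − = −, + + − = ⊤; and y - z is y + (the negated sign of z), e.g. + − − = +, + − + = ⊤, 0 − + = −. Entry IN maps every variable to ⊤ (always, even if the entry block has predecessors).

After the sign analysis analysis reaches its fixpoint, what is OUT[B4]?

Converged values:
  B0:  IN=(all ⊤)  OUT=(all ⊤)
  B1:  IN=(all ⊤)  OUT=(all ⊤)
  B2:  IN=(all ⊤)  OUT=(all ⊤)
  B3:  IN=(all ⊤)  OUT=(all ⊤)
  B4:  IN=(all ⊤)  OUT={b:+, d:+, f:+; rest ⊤}
  B5:  IN=(all ⊤)  OUT=(all ⊤)

Merge at B4: IN[B4] = OUT[B3] = {a: ⊤, b: ⊤, c: ⊤, d: ⊤, e: ⊤, f: ⊤}
Applying B4's transfer function to that IN value gives OUT[B4] (row B4 above).

Answer: {a: ⊤, b: +, c: ⊤, d: +, e: ⊤, f: +}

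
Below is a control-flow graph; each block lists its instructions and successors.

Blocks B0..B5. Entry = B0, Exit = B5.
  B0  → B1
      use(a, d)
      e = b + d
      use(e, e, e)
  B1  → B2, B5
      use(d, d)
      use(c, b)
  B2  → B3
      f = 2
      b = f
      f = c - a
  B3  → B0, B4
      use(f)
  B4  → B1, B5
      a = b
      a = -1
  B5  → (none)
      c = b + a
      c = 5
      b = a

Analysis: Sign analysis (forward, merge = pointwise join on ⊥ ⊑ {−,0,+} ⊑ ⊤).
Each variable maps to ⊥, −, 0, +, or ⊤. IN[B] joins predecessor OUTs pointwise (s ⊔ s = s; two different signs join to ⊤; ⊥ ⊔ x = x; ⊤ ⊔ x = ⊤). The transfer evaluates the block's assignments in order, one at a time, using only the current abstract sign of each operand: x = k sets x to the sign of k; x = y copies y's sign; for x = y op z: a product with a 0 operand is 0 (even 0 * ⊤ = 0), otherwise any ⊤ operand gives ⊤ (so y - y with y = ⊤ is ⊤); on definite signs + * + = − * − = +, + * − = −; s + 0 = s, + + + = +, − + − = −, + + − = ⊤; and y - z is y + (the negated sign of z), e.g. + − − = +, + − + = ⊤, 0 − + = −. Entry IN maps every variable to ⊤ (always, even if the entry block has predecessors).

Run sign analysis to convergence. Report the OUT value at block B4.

Fixpoint table:
  B0:   IN=(all ⊤)   OUT=(all ⊤)
  B1:   IN=(all ⊤)   OUT=(all ⊤)
  B2:   IN=(all ⊤)   OUT={b:+; rest ⊤}
  B3:   IN={b:+; rest ⊤}   OUT={b:+; rest ⊤}
  B4:   IN={b:+; rest ⊤}   OUT={a:-, b:+; rest ⊤}
  B5:   IN=(all ⊤)   OUT={c:+; rest ⊤}

Merge at B4: IN[B4] = OUT[B3] = {a: ⊤, b: +, c: ⊤, d: ⊤, e: ⊤, f: ⊤}
Applying B4's transfer function to that IN value gives OUT[B4] (row B4 above).

Answer: {a: -, b: +, c: ⊤, d: ⊤, e: ⊤, f: ⊤}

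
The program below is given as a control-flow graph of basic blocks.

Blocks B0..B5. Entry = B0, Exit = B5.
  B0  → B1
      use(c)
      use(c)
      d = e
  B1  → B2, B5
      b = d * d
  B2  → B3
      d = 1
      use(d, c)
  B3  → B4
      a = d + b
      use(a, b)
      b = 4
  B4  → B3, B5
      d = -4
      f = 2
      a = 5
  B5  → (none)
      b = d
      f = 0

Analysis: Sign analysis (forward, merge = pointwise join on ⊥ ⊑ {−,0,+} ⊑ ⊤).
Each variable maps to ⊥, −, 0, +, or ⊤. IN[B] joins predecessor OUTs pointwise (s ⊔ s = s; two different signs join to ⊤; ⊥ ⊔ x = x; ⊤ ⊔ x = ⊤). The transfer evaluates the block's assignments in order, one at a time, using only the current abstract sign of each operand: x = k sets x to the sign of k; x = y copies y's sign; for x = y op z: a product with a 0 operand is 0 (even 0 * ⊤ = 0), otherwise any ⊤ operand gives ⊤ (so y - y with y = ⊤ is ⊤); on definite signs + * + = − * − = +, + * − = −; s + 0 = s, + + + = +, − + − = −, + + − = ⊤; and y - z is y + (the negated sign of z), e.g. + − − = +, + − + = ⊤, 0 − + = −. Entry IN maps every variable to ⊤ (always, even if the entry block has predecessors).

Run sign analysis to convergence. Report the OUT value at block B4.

Answer: {a: +, b: +, c: ⊤, d: -, e: ⊤, f: +}

Trace:
Fixpoint table:
  B0: | IN=(all ⊤) | OUT=(all ⊤)
  B1: | IN=(all ⊤) | OUT=(all ⊤)
  B2: | IN=(all ⊤) | OUT={d:+; rest ⊤}
  B3: | IN=(all ⊤) | OUT={b:+; rest ⊤}
  B4: | IN={b:+; rest ⊤} | OUT={a:+, b:+, d:-, f:+; rest ⊤}
  B5: | IN=(all ⊤) | OUT={f:0; rest ⊤}

Merge at B4: IN[B4] = OUT[B3] = {a: ⊤, b: +, c: ⊤, d: ⊤, e: ⊤, f: ⊤}
Applying B4's transfer function to that IN value gives OUT[B4] (row B4 above).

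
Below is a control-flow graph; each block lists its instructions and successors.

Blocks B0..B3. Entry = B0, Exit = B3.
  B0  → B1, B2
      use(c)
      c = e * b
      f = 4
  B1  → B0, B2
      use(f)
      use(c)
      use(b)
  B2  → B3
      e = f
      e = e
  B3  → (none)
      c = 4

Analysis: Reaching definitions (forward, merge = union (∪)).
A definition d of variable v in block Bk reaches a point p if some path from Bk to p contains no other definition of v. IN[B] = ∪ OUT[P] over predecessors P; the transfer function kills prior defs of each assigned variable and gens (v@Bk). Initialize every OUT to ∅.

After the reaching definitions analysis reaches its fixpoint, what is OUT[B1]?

Per-block solution:
  B0:   IN={c@B0, f@B0}   OUT={c@B0, f@B0}
  B1:   IN={c@B0, f@B0}   OUT={c@B0, f@B0}
  B2:   IN={c@B0, f@B0}   OUT={c@B0, e@B2, f@B0}
  B3:   IN={c@B0, e@B2, f@B0}   OUT={c@B3, e@B2, f@B0}

Merge at B1: IN[B1] = OUT[B0] = {c@B0, f@B0}
Applying B1's transfer function to that IN value gives OUT[B1] (row B1 above).

Answer: {c@B0, f@B0}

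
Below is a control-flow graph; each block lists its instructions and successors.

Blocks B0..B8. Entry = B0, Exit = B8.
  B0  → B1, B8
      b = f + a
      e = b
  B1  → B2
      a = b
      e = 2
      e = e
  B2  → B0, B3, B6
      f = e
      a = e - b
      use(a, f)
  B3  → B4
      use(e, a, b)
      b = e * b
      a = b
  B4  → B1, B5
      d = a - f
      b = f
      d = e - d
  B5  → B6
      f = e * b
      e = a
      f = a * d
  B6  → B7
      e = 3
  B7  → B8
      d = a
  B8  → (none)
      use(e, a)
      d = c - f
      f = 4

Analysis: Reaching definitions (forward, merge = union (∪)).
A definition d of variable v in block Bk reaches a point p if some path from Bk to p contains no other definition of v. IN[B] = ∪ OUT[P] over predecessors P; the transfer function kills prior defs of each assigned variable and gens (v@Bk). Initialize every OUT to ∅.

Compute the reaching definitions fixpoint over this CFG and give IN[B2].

Fixpoint table:
  B0:  IN={a@B2, b@B0, b@B4, d@B4, e@B1, f@B2}  OUT={a@B2, b@B0, d@B4, e@B0, f@B2}
  B1:  IN={a@B2, a@B3, b@B0, b@B4, d@B4, e@B0, e@B1, f@B2}  OUT={a@B1, b@B0, b@B4, d@B4, e@B1, f@B2}
  B2:  IN={a@B1, b@B0, b@B4, d@B4, e@B1, f@B2}  OUT={a@B2, b@B0, b@B4, d@B4, e@B1, f@B2}
  B3:  IN={a@B2, b@B0, b@B4, d@B4, e@B1, f@B2}  OUT={a@B3, b@B3, d@B4, e@B1, f@B2}
  B4:  IN={a@B3, b@B3, d@B4, e@B1, f@B2}  OUT={a@B3, b@B4, d@B4, e@B1, f@B2}
  B5:  IN={a@B3, b@B4, d@B4, e@B1, f@B2}  OUT={a@B3, b@B4, d@B4, e@B5, f@B5}
  B6:  IN={a@B2, a@B3, b@B0, b@B4, d@B4, e@B1, e@B5, f@B2, f@B5}  OUT={a@B2, a@B3, b@B0, b@B4, d@B4, e@B6, f@B2, f@B5}
  B7:  IN={a@B2, a@B3, b@B0, b@B4, d@B4, e@B6, f@B2, f@B5}  OUT={a@B2, a@B3, b@B0, b@B4, d@B7, e@B6, f@B2, f@B5}
  B8:  IN={a@B2, a@B3, b@B0, b@B4, d@B4, d@B7, e@B0, e@B6, f@B2, f@B5}  OUT={a@B2, a@B3, b@B0, b@B4, d@B8, e@B0, e@B6, f@B8}

Merge at B2: IN[B2] = OUT[B1] = {a@B1, b@B0, b@B4, d@B4, e@B1, f@B2}

Answer: {a@B1, b@B0, b@B4, d@B4, e@B1, f@B2}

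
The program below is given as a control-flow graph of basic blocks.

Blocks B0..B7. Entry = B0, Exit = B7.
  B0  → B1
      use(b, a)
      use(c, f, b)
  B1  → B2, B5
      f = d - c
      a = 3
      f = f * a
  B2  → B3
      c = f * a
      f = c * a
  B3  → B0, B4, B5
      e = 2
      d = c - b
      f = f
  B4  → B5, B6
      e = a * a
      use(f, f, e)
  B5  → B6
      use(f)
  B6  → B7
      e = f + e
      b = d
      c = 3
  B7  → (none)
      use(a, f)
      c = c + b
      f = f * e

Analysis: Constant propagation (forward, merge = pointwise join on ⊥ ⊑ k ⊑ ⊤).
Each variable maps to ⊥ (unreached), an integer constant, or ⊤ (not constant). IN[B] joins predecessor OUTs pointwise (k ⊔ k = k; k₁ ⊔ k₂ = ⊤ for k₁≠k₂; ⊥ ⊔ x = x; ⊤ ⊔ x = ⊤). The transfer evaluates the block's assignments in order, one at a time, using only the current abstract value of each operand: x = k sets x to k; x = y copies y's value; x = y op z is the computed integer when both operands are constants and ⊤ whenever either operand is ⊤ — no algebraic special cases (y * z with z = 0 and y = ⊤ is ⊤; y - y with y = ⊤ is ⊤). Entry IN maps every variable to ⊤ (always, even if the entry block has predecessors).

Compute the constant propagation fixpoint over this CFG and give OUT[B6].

Per-block solution:
  B0: | IN=(all ⊤) | OUT=(all ⊤)
  B1: | IN=(all ⊤) | OUT={a:3; rest ⊤}
  B2: | IN={a:3; rest ⊤} | OUT={a:3; rest ⊤}
  B3: | IN={a:3; rest ⊤} | OUT={a:3, e:2; rest ⊤}
  B4: | IN={a:3, e:2; rest ⊤} | OUT={a:3, e:9; rest ⊤}
  B5: | IN={a:3; rest ⊤} | OUT={a:3; rest ⊤}
  B6: | IN={a:3; rest ⊤} | OUT={a:3, c:3; rest ⊤}
  B7: | IN={a:3, c:3; rest ⊤} | OUT={a:3; rest ⊤}

Merge at B6: IN[B6] = OUT[B4] ⊔ OUT[B5] = {a: 3, b: ⊤, c: ⊤, d: ⊤, e: ⊤, f: ⊤}
Applying B6's transfer function to that IN value gives OUT[B6] (row B6 above).

Answer: {a: 3, b: ⊤, c: 3, d: ⊤, e: ⊤, f: ⊤}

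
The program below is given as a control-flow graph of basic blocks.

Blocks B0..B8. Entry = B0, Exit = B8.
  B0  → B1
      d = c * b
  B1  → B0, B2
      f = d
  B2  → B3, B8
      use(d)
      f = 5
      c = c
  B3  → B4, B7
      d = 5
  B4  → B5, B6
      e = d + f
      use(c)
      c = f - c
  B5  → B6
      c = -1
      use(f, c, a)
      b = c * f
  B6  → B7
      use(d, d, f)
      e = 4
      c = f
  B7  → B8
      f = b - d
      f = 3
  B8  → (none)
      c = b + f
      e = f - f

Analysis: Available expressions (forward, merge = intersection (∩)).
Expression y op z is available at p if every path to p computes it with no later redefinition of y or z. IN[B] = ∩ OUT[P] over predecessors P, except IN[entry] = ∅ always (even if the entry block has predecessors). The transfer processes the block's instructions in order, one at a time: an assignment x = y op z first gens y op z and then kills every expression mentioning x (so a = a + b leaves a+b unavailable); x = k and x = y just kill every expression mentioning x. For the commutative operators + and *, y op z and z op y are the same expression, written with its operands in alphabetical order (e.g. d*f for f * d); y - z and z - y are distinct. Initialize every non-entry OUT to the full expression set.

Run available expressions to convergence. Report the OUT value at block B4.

Converged values:
  B0:  IN={}  OUT={b*c}
  B1:  IN={b*c}  OUT={b*c}
  B2:  IN={b*c}  OUT={}
  B3:  IN={}  OUT={}
  B4:  IN={}  OUT={d+f}
  B5:  IN={d+f}  OUT={c*f, d+f}
  B6:  IN={d+f}  OUT={d+f}
  B7:  IN={}  OUT={b-d}
  B8:  IN={}  OUT={b+f, f-f}

Merge at B4: IN[B4] = OUT[B3] = {}
Applying B4's transfer function to that IN value gives OUT[B4] (row B4 above).

Answer: {d+f}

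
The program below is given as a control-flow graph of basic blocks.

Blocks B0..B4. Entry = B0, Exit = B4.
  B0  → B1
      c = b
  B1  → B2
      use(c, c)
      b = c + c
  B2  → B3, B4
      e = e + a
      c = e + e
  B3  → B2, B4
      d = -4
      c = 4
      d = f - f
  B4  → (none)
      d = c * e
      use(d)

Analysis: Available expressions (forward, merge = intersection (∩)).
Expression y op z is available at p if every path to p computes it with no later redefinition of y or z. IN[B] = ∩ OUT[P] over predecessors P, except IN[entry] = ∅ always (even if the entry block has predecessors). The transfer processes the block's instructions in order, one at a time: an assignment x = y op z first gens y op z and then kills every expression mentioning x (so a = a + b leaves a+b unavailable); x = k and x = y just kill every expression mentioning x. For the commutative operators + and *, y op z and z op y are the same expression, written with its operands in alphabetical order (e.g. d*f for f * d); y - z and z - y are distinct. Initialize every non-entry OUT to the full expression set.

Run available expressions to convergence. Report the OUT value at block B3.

Converged values:
  B0:  IN={}  OUT={}
  B1:  IN={}  OUT={c+c}
  B2:  IN={}  OUT={e+e}
  B3:  IN={e+e}  OUT={e+e, f-f}
  B4:  IN={e+e}  OUT={c*e, e+e}

Merge at B3: IN[B3] = OUT[B2] = {e+e}
Applying B3's transfer function to that IN value gives OUT[B3] (row B3 above).

Answer: {e+e, f-f}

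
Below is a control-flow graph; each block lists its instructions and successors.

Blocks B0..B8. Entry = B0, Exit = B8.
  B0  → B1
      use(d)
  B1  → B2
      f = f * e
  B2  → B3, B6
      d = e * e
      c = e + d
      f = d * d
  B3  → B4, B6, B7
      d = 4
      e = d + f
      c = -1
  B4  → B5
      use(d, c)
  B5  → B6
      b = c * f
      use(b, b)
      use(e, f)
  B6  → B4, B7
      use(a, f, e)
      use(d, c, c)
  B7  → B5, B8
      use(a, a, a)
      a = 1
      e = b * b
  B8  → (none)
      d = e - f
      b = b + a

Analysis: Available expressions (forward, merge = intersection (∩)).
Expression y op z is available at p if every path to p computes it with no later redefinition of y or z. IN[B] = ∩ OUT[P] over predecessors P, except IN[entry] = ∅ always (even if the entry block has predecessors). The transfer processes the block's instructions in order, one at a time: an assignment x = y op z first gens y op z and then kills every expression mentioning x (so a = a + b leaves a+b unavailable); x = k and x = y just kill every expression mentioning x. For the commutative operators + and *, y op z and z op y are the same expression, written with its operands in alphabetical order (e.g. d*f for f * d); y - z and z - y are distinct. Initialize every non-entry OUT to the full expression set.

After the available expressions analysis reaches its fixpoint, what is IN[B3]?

Per-block solution:
  B0:   IN={}   OUT={}
  B1:   IN={}   OUT={}
  B2:   IN={}   OUT={d*d, d+e, e*e}
  B3:   IN={d*d, d+e, e*e}   OUT={d+f}
  B4:   IN={}   OUT={}
  B5:   IN={}   OUT={c*f}
  B6:   IN={}   OUT={}
  B7:   IN={}   OUT={b*b}
  B8:   IN={b*b}   OUT={e-f}

Merge at B3: IN[B3] = OUT[B2] = {d*d, d+e, e*e}

Answer: {d*d, d+e, e*e}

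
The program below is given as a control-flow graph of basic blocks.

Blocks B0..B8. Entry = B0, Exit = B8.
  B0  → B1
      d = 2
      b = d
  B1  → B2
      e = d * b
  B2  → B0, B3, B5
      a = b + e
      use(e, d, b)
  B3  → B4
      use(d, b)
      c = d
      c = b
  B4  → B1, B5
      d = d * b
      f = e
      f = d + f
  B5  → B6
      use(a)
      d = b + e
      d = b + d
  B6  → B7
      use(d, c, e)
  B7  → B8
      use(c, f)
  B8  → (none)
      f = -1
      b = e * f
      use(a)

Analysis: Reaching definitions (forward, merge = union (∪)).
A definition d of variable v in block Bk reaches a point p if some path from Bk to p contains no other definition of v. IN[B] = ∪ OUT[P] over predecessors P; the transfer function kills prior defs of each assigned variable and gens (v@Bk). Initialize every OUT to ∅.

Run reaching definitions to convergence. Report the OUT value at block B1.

Answer: {a@B2, b@B0, c@B3, d@B0, d@B4, e@B1, f@B4}

Trace:
Converged values:
  B0: | IN={a@B2, b@B0, c@B3, d@B0, d@B4, e@B1, f@B4} | OUT={a@B2, b@B0, c@B3, d@B0, e@B1, f@B4}
  B1: | IN={a@B2, b@B0, c@B3, d@B0, d@B4, e@B1, f@B4} | OUT={a@B2, b@B0, c@B3, d@B0, d@B4, e@B1, f@B4}
  B2: | IN={a@B2, b@B0, c@B3, d@B0, d@B4, e@B1, f@B4} | OUT={a@B2, b@B0, c@B3, d@B0, d@B4, e@B1, f@B4}
  B3: | IN={a@B2, b@B0, c@B3, d@B0, d@B4, e@B1, f@B4} | OUT={a@B2, b@B0, c@B3, d@B0, d@B4, e@B1, f@B4}
  B4: | IN={a@B2, b@B0, c@B3, d@B0, d@B4, e@B1, f@B4} | OUT={a@B2, b@B0, c@B3, d@B4, e@B1, f@B4}
  B5: | IN={a@B2, b@B0, c@B3, d@B0, d@B4, e@B1, f@B4} | OUT={a@B2, b@B0, c@B3, d@B5, e@B1, f@B4}
  B6: | IN={a@B2, b@B0, c@B3, d@B5, e@B1, f@B4} | OUT={a@B2, b@B0, c@B3, d@B5, e@B1, f@B4}
  B7: | IN={a@B2, b@B0, c@B3, d@B5, e@B1, f@B4} | OUT={a@B2, b@B0, c@B3, d@B5, e@B1, f@B4}
  B8: | IN={a@B2, b@B0, c@B3, d@B5, e@B1, f@B4} | OUT={a@B2, b@B8, c@B3, d@B5, e@B1, f@B8}

Merge at B1: IN[B1] = OUT[B0] ⊔ OUT[B4] = {a@B2, b@B0, c@B3, d@B0, d@B4, e@B1, f@B4}
Applying B1's transfer function to that IN value gives OUT[B1] (row B1 above).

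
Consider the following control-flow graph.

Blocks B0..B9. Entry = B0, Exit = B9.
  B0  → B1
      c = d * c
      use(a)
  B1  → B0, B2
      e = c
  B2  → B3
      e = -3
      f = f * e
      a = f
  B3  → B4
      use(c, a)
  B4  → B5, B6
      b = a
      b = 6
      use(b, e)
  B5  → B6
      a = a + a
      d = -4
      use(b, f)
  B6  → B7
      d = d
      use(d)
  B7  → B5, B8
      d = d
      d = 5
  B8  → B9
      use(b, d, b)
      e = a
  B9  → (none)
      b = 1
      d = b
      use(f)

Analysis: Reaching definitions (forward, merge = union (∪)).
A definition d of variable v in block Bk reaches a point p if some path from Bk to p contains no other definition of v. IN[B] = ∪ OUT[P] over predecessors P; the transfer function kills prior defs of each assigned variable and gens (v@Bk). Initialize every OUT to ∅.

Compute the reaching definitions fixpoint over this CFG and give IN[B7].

Answer: {a@B2, a@B5, b@B4, c@B0, d@B6, e@B2, f@B2}

Derivation:
Per-block solution:
  B0:   IN={c@B0, e@B1}   OUT={c@B0, e@B1}
  B1:   IN={c@B0, e@B1}   OUT={c@B0, e@B1}
  B2:   IN={c@B0, e@B1}   OUT={a@B2, c@B0, e@B2, f@B2}
  B3:   IN={a@B2, c@B0, e@B2, f@B2}   OUT={a@B2, c@B0, e@B2, f@B2}
  B4:   IN={a@B2, c@B0, e@B2, f@B2}   OUT={a@B2, b@B4, c@B0, e@B2, f@B2}
  B5:   IN={a@B2, a@B5, b@B4, c@B0, d@B7, e@B2, f@B2}   OUT={a@B5, b@B4, c@B0, d@B5, e@B2, f@B2}
  B6:   IN={a@B2, a@B5, b@B4, c@B0, d@B5, e@B2, f@B2}   OUT={a@B2, a@B5, b@B4, c@B0, d@B6, e@B2, f@B2}
  B7:   IN={a@B2, a@B5, b@B4, c@B0, d@B6, e@B2, f@B2}   OUT={a@B2, a@B5, b@B4, c@B0, d@B7, e@B2, f@B2}
  B8:   IN={a@B2, a@B5, b@B4, c@B0, d@B7, e@B2, f@B2}   OUT={a@B2, a@B5, b@B4, c@B0, d@B7, e@B8, f@B2}
  B9:   IN={a@B2, a@B5, b@B4, c@B0, d@B7, e@B8, f@B2}   OUT={a@B2, a@B5, b@B9, c@B0, d@B9, e@B8, f@B2}

Merge at B7: IN[B7] = OUT[B6] = {a@B2, a@B5, b@B4, c@B0, d@B6, e@B2, f@B2}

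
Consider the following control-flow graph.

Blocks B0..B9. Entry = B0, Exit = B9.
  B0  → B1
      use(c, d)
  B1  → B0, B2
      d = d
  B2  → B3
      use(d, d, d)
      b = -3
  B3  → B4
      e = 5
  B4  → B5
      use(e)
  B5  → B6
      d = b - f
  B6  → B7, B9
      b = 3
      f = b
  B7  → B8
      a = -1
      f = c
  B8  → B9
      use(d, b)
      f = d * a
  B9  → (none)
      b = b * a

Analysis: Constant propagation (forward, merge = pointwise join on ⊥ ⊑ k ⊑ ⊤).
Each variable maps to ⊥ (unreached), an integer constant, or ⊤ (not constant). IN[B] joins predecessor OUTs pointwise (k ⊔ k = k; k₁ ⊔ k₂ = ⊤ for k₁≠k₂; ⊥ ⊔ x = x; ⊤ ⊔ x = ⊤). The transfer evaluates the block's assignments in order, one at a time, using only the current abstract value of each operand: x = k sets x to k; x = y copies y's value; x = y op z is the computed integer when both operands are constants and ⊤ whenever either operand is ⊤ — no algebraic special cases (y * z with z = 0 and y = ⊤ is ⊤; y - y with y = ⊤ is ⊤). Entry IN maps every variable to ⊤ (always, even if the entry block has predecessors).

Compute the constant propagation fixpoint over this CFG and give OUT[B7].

Answer: {a: -1, b: 3, c: ⊤, d: ⊤, e: 5, f: ⊤}

Working:
Per-block solution:
  B0:  IN=(all ⊤)  OUT=(all ⊤)
  B1:  IN=(all ⊤)  OUT=(all ⊤)
  B2:  IN=(all ⊤)  OUT={b:-3; rest ⊤}
  B3:  IN={b:-3; rest ⊤}  OUT={b:-3, e:5; rest ⊤}
  B4:  IN={b:-3, e:5; rest ⊤}  OUT={b:-3, e:5; rest ⊤}
  B5:  IN={b:-3, e:5; rest ⊤}  OUT={b:-3, e:5; rest ⊤}
  B6:  IN={b:-3, e:5; rest ⊤}  OUT={b:3, e:5, f:3; rest ⊤}
  B7:  IN={b:3, e:5, f:3; rest ⊤}  OUT={a:-1, b:3, e:5; rest ⊤}
  B8:  IN={a:-1, b:3, e:5; rest ⊤}  OUT={a:-1, b:3, e:5; rest ⊤}
  B9:  IN={b:3, e:5; rest ⊤}  OUT={e:5; rest ⊤}

Merge at B7: IN[B7] = OUT[B6] = {a: ⊤, b: 3, c: ⊤, d: ⊤, e: 5, f: 3}
Applying B7's transfer function to that IN value gives OUT[B7] (row B7 above).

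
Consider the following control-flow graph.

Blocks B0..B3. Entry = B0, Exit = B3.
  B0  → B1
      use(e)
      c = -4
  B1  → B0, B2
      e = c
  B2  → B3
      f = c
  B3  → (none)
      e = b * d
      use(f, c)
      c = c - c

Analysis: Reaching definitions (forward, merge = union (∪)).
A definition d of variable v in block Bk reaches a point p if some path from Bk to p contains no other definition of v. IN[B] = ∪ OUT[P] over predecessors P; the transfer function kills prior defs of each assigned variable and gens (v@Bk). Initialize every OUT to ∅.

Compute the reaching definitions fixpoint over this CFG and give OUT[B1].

Answer: {c@B0, e@B1}

Trace:
Converged values:
  B0: | IN={c@B0, e@B1} | OUT={c@B0, e@B1}
  B1: | IN={c@B0, e@B1} | OUT={c@B0, e@B1}
  B2: | IN={c@B0, e@B1} | OUT={c@B0, e@B1, f@B2}
  B3: | IN={c@B0, e@B1, f@B2} | OUT={c@B3, e@B3, f@B2}

Merge at B1: IN[B1] = OUT[B0] = {c@B0, e@B1}
Applying B1's transfer function to that IN value gives OUT[B1] (row B1 above).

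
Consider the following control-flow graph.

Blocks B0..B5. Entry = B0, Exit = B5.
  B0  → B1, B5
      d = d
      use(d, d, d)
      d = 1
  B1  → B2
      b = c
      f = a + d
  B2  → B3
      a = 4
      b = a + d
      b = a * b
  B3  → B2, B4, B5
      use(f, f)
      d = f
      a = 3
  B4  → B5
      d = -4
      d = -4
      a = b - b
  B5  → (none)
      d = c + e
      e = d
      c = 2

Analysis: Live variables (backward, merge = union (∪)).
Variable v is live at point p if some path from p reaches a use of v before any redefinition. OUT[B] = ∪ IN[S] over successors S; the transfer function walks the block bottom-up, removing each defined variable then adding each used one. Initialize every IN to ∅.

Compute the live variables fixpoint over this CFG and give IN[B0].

Answer: {a, c, d, e}

Working:
Fixpoint table:
  B0: | IN={a, c, d, e} | OUT={a, c, d, e}
  B1: | IN={a, c, d, e} | OUT={c, d, e, f}
  B2: | IN={c, d, e, f} | OUT={b, c, e, f}
  B3: | IN={b, c, e, f} | OUT={b, c, d, e, f}
  B4: | IN={b, c, e} | OUT={c, e}
  B5: | IN={c, e} | OUT={}

Merge at B0: OUT[B0] = IN[B1] ⊔ IN[B5] = {a, c, d, e}
Applying B0's transfer function to that OUT value gives IN[B0] (row B0 above).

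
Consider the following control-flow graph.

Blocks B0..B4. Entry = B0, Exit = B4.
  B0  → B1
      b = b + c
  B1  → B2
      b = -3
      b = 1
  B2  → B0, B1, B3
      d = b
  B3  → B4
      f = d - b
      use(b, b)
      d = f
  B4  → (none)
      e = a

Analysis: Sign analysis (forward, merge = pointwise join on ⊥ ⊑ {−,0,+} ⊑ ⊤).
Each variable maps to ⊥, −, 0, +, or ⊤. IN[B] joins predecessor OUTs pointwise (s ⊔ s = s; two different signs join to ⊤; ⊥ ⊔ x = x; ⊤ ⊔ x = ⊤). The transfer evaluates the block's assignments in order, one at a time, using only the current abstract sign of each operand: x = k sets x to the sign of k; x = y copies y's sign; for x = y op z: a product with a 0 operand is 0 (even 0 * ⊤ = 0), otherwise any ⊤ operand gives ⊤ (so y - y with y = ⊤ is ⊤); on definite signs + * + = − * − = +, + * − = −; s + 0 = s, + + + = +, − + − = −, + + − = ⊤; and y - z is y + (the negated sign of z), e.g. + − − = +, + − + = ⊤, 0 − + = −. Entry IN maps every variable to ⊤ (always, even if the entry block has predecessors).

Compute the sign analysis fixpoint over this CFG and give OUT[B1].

Fixpoint table:
  B0: | IN=(all ⊤) | OUT=(all ⊤)
  B1: | IN=(all ⊤) | OUT={b:+; rest ⊤}
  B2: | IN={b:+; rest ⊤} | OUT={b:+, d:+; rest ⊤}
  B3: | IN={b:+, d:+; rest ⊤} | OUT={b:+; rest ⊤}
  B4: | IN={b:+; rest ⊤} | OUT={b:+; rest ⊤}

Merge at B1: IN[B1] = OUT[B0] ⊔ OUT[B2] = {a: ⊤, b: ⊤, c: ⊤, d: ⊤, e: ⊤, f: ⊤}
Applying B1's transfer function to that IN value gives OUT[B1] (row B1 above).

Answer: {a: ⊤, b: +, c: ⊤, d: ⊤, e: ⊤, f: ⊤}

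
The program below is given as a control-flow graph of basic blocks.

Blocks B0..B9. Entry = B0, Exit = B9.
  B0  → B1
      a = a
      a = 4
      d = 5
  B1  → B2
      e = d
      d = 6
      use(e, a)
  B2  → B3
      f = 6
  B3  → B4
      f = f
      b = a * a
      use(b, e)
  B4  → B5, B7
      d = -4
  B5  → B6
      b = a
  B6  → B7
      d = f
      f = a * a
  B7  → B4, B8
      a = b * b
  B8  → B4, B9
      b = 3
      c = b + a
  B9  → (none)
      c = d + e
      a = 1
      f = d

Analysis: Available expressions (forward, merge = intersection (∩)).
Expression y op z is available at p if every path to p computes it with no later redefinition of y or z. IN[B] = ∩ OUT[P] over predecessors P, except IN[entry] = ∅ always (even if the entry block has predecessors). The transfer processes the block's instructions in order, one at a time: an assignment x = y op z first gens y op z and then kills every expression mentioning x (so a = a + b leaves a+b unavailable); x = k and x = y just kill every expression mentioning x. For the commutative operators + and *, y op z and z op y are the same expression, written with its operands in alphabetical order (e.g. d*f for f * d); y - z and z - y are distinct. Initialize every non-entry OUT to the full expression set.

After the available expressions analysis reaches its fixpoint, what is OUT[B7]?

Per-block solution:
  B0:  IN={}  OUT={}
  B1:  IN={}  OUT={}
  B2:  IN={}  OUT={}
  B3:  IN={}  OUT={a*a}
  B4:  IN={}  OUT={}
  B5:  IN={}  OUT={}
  B6:  IN={}  OUT={a*a}
  B7:  IN={}  OUT={b*b}
  B8:  IN={b*b}  OUT={a+b}
  B9:  IN={a+b}  OUT={d+e}

Merge at B7: IN[B7] = OUT[B4] ∩ OUT[B6] = {}
Applying B7's transfer function to that IN value gives OUT[B7] (row B7 above).

Answer: {b*b}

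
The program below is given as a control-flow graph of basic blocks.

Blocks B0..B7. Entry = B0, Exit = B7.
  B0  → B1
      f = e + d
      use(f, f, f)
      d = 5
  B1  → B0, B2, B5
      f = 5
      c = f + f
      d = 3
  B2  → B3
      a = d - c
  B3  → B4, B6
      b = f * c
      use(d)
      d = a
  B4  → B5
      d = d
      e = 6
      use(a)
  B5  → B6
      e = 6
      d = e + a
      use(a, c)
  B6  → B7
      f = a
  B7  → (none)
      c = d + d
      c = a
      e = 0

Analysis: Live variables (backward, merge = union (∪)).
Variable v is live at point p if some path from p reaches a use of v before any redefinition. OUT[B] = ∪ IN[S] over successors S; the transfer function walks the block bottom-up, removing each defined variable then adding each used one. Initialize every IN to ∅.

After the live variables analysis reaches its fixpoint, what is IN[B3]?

Fixpoint table:
  B0:   IN={a, d, e}   OUT={a, e}
  B1:   IN={a, e}   OUT={a, c, d, e, f}
  B2:   IN={c, d, f}   OUT={a, c, d, f}
  B3:   IN={a, c, d, f}   OUT={a, c, d}
  B4:   IN={a, c, d}   OUT={a, c}
  B5:   IN={a, c}   OUT={a, d}
  B6:   IN={a, d}   OUT={a, d}
  B7:   IN={a, d}   OUT={}

Merge at B3: OUT[B3] = IN[B4] ⊔ IN[B6] = {a, c, d}
Applying B3's transfer function to that OUT value gives IN[B3] (row B3 above).

Answer: {a, c, d, f}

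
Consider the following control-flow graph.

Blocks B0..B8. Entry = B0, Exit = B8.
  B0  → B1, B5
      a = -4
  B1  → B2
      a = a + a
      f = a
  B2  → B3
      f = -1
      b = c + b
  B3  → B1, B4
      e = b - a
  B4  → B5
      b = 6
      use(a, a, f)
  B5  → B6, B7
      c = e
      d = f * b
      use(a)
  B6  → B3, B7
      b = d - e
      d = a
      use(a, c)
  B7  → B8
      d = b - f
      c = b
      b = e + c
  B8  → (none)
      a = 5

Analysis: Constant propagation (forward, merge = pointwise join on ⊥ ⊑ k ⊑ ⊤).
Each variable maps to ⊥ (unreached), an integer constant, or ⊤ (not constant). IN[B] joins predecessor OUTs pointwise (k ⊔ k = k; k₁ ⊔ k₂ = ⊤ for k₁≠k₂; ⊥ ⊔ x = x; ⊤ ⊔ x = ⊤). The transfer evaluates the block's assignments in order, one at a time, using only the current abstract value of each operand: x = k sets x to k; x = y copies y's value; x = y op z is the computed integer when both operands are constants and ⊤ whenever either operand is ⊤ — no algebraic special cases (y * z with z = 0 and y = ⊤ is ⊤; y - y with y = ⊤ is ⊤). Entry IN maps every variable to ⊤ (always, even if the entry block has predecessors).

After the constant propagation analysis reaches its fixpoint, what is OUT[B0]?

Answer: {a: -4, b: ⊤, c: ⊤, d: ⊤, e: ⊤, f: ⊤}

Trace:
Converged values:
  B0:   IN=(all ⊤)   OUT={a:-4; rest ⊤}
  B1:   IN=(all ⊤)   OUT=(all ⊤)
  B2:   IN=(all ⊤)   OUT={f:-1; rest ⊤}
  B3:   IN=(all ⊤)   OUT=(all ⊤)
  B4:   IN=(all ⊤)   OUT={b:6; rest ⊤}
  B5:   IN=(all ⊤)   OUT=(all ⊤)
  B6:   IN=(all ⊤)   OUT=(all ⊤)
  B7:   IN=(all ⊤)   OUT=(all ⊤)
  B8:   IN=(all ⊤)   OUT={a:5; rest ⊤}

B0 is the boundary node: IN[B0] = {a: ⊤, b: ⊤, c: ⊤, d: ⊤, e: ⊤, f: ⊤}
Applying B0's transfer function to that IN value gives OUT[B0] (row B0 above).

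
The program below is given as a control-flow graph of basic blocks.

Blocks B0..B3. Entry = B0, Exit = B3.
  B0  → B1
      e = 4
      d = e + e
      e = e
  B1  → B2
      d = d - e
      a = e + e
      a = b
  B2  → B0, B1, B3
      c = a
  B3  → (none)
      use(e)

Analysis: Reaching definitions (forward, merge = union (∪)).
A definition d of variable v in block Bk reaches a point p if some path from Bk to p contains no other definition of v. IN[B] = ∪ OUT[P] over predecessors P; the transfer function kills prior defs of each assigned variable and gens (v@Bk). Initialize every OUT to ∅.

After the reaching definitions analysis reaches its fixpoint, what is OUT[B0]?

Answer: {a@B1, c@B2, d@B0, e@B0}

Working:
Converged values:
  B0: | IN={a@B1, c@B2, d@B1, e@B0} | OUT={a@B1, c@B2, d@B0, e@B0}
  B1: | IN={a@B1, c@B2, d@B0, d@B1, e@B0} | OUT={a@B1, c@B2, d@B1, e@B0}
  B2: | IN={a@B1, c@B2, d@B1, e@B0} | OUT={a@B1, c@B2, d@B1, e@B0}
  B3: | IN={a@B1, c@B2, d@B1, e@B0} | OUT={a@B1, c@B2, d@B1, e@B0}

Merge at B0 (entry node, so the boundary value {} is joined with the incoming edge(s)): IN[B0] = {} ⊔ OUT[B2] = {a@B1, c@B2, d@B1, e@B0}
Applying B0's transfer function to that IN value gives OUT[B0] (row B0 above).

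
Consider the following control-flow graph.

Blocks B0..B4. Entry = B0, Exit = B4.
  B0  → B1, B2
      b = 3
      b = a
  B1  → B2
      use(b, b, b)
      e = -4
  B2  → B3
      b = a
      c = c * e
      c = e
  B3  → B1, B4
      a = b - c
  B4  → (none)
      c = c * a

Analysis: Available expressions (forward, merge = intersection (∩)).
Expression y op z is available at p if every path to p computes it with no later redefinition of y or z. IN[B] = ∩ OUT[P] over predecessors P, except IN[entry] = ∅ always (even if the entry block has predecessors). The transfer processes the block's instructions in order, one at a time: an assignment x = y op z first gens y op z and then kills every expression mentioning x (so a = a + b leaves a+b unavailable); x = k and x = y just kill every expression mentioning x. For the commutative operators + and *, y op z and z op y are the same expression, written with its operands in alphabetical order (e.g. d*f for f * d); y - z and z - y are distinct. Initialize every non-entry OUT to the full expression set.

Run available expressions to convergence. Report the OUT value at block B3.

Per-block solution:
  B0:   IN={}   OUT={}
  B1:   IN={}   OUT={}
  B2:   IN={}   OUT={}
  B3:   IN={}   OUT={b-c}
  B4:   IN={b-c}   OUT={}

Merge at B3: IN[B3] = OUT[B2] = {}
Applying B3's transfer function to that IN value gives OUT[B3] (row B3 above).

Answer: {b-c}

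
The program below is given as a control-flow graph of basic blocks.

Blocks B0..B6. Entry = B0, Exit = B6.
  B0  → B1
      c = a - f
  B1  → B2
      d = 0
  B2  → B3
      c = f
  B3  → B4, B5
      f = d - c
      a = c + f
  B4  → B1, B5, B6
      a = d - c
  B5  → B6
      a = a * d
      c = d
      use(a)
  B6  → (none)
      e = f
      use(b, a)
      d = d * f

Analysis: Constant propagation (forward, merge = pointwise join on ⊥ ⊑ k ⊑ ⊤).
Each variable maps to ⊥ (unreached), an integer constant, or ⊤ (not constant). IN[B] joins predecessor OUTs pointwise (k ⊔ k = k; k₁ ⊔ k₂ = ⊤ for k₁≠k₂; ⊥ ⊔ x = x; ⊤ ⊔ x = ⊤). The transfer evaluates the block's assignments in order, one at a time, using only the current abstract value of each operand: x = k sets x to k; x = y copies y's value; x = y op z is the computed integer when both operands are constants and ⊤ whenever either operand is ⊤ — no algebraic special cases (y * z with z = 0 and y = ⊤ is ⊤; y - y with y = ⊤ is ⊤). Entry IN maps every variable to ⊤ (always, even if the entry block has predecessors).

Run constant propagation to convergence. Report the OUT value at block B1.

Fixpoint table:
  B0: | IN=(all ⊤) | OUT=(all ⊤)
  B1: | IN=(all ⊤) | OUT={d:0; rest ⊤}
  B2: | IN={d:0; rest ⊤} | OUT={d:0; rest ⊤}
  B3: | IN={d:0; rest ⊤} | OUT={d:0; rest ⊤}
  B4: | IN={d:0; rest ⊤} | OUT={d:0; rest ⊤}
  B5: | IN={d:0; rest ⊤} | OUT={c:0, d:0; rest ⊤}
  B6: | IN={d:0; rest ⊤} | OUT=(all ⊤)

Merge at B1: IN[B1] = OUT[B0] ⊔ OUT[B4] = {a: ⊤, b: ⊤, c: ⊤, d: ⊤, e: ⊤, f: ⊤}
Applying B1's transfer function to that IN value gives OUT[B1] (row B1 above).

Answer: {a: ⊤, b: ⊤, c: ⊤, d: 0, e: ⊤, f: ⊤}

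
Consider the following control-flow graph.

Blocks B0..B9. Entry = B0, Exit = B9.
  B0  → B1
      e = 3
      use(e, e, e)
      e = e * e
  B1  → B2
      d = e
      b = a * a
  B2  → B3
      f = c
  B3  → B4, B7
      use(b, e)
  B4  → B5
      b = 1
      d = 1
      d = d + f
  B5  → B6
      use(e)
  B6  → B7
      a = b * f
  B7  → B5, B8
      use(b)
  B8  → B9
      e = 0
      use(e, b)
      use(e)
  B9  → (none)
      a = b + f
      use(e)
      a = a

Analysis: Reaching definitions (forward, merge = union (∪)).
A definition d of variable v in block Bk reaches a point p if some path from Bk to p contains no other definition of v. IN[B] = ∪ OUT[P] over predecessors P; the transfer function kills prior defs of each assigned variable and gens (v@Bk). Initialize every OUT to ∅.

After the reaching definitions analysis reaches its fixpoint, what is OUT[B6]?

Answer: {a@B6, b@B1, b@B4, d@B1, d@B4, e@B0, f@B2}

Derivation:
Converged values:
  B0:   IN={}   OUT={e@B0}
  B1:   IN={e@B0}   OUT={b@B1, d@B1, e@B0}
  B2:   IN={b@B1, d@B1, e@B0}   OUT={b@B1, d@B1, e@B0, f@B2}
  B3:   IN={b@B1, d@B1, e@B0, f@B2}   OUT={b@B1, d@B1, e@B0, f@B2}
  B4:   IN={b@B1, d@B1, e@B0, f@B2}   OUT={b@B4, d@B4, e@B0, f@B2}
  B5:   IN={a@B6, b@B1, b@B4, d@B1, d@B4, e@B0, f@B2}   OUT={a@B6, b@B1, b@B4, d@B1, d@B4, e@B0, f@B2}
  B6:   IN={a@B6, b@B1, b@B4, d@B1, d@B4, e@B0, f@B2}   OUT={a@B6, b@B1, b@B4, d@B1, d@B4, e@B0, f@B2}
  B7:   IN={a@B6, b@B1, b@B4, d@B1, d@B4, e@B0, f@B2}   OUT={a@B6, b@B1, b@B4, d@B1, d@B4, e@B0, f@B2}
  B8:   IN={a@B6, b@B1, b@B4, d@B1, d@B4, e@B0, f@B2}   OUT={a@B6, b@B1, b@B4, d@B1, d@B4, e@B8, f@B2}
  B9:   IN={a@B6, b@B1, b@B4, d@B1, d@B4, e@B8, f@B2}   OUT={a@B9, b@B1, b@B4, d@B1, d@B4, e@B8, f@B2}

Merge at B6: IN[B6] = OUT[B5] = {a@B6, b@B1, b@B4, d@B1, d@B4, e@B0, f@B2}
Applying B6's transfer function to that IN value gives OUT[B6] (row B6 above).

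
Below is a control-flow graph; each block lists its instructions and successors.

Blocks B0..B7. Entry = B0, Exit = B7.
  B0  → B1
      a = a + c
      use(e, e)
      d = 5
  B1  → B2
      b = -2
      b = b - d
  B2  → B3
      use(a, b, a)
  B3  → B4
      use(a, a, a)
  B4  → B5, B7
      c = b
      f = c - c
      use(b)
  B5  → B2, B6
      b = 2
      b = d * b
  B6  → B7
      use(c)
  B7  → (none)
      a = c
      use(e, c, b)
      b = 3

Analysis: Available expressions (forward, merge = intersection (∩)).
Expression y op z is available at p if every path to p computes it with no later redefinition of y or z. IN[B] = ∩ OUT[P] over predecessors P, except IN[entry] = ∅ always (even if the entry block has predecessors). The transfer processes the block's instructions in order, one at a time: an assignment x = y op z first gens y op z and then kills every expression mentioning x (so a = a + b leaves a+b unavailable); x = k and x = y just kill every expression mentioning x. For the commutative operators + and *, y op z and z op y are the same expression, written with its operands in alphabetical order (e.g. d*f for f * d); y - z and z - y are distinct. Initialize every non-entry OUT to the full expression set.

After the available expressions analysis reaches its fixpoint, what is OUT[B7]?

Fixpoint table:
  B0:  IN={}  OUT={}
  B1:  IN={}  OUT={}
  B2:  IN={}  OUT={}
  B3:  IN={}  OUT={}
  B4:  IN={}  OUT={c-c}
  B5:  IN={c-c}  OUT={c-c}
  B6:  IN={c-c}  OUT={c-c}
  B7:  IN={c-c}  OUT={c-c}

Merge at B7: IN[B7] = OUT[B4] ∩ OUT[B6] = {c-c}
Applying B7's transfer function to that IN value gives OUT[B7] (row B7 above).

Answer: {c-c}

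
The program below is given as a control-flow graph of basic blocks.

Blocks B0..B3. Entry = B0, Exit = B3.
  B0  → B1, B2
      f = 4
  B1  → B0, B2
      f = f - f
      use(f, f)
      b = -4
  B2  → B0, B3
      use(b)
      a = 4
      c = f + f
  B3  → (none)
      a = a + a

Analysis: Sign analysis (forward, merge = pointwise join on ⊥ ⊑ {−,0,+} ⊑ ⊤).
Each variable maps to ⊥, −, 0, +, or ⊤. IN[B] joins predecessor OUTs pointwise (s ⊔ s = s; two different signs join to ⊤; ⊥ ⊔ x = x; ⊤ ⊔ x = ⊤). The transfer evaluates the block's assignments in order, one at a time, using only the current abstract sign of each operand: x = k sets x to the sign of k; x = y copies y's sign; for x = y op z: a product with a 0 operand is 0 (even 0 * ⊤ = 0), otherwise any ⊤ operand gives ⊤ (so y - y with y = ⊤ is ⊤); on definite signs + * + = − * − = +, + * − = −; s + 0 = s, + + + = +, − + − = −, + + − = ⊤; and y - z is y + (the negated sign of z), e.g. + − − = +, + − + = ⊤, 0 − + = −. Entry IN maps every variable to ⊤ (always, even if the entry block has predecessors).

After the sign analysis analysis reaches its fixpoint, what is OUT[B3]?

Answer: {a: +, b: ⊤, c: ⊤, d: ⊤, e: ⊤, f: ⊤}

Derivation:
Per-block solution:
  B0:  IN=(all ⊤)  OUT={f:+; rest ⊤}
  B1:  IN={f:+; rest ⊤}  OUT={b:-; rest ⊤}
  B2:  IN=(all ⊤)  OUT={a:+; rest ⊤}
  B3:  IN={a:+; rest ⊤}  OUT={a:+; rest ⊤}

Merge at B3: IN[B3] = OUT[B2] = {a: +, b: ⊤, c: ⊤, d: ⊤, e: ⊤, f: ⊤}
Applying B3's transfer function to that IN value gives OUT[B3] (row B3 above).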